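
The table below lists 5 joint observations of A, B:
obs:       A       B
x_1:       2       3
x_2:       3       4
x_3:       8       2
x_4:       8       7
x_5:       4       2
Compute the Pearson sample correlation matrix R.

Step 1 — column means:
  mean(A) = (2 + 3 + 8 + 8 + 4) / 5 = 25/5 = 5
  mean(B) = (3 + 4 + 2 + 7 + 2) / 5 = 18/5 = 3.6

Step 2 — sample variances and covariances s[i,j] = (1/(n-1)) · Σ_k (x_{k,i} - mean_i) · (x_{k,j} - mean_j), with n-1 = 4:
  s[A,A] = ((-3)·(-3) + (-2)·(-2) + (3)·(3) + (3)·(3) + (-1)·(-1)) / 4 = 32/4 = 8
  s[A,B] = ((-3)·(-0.6) + (-2)·(0.4) + (3)·(-1.6) + (3)·(3.4) + (-1)·(-1.6)) / 4 = 8/4 = 2
  s[B,B] = ((-0.6)·(-0.6) + (0.4)·(0.4) + (-1.6)·(-1.6) + (3.4)·(3.4) + (-1.6)·(-1.6)) / 4 = 17.2/4 = 4.3
  Sample standard deviations s_i = √(s[i,i]):
  s(A) = √(8) = 2.8284
  s(B) = √(4.3) = 2.0736

Step 3 — r_{ij} = s_{ij} / (s_i · s_j):
  r[A,A] = 1 (diagonal).
  r[A,B] = 2 / (2.8284 · 2.0736) = 2 / 5.8652 = 0.341
  r[B,B] = 1 (diagonal).

R is symmetric with unit diagonal. Assembling:

R = [[1, 0.341],
 [0.341, 1]]


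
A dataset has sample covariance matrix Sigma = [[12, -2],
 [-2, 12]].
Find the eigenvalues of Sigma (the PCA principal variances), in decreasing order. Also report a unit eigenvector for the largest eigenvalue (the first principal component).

Step 1 — characteristic polynomial of 2×2 Sigma:
  det(Sigma - λI) = λ² - trace · λ + det = 0.
  trace = 12 + 12 = 24, det = 12·12 - (-2)² = 140.
Step 2 — discriminant:
  Δ = trace² - 4·det = 576 - 560 = 16.
Step 3 — eigenvalues:
  λ = (trace ± √Δ)/2 = (24 ± 4)/2,
  λ_1 = 14,  λ_2 = 10.

Step 4 — unit eigenvector for λ_1: solve (Sigma - λ_1 I)v = 0. First row:
  (12 - 14)·v_x + (-2)·v_y = 0, i.e. (-2)·v_x + (-2)·v_y = 0,
  so v ∝ (b, λ_1 - a) = (-2, 2); multiply by -1 so the first entry is positive: u = (2, -2).
  ||u|| = √((2)² + (-2)²) = √(8) ≈ 2.8284,
  v_1 = u/||u|| ≈ (0.7071, -0.7071) (||v_1|| = 1).

λ_1 = 14,  λ_2 = 10;  v_1 ≈ (0.7071, -0.7071)


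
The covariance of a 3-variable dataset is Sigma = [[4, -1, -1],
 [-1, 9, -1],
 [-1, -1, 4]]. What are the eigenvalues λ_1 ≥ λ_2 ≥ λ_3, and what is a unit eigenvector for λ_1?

Step 1 — characteristic polynomial p(λ) = det(λI - Sigma) = λ³ - tr·λ² + c_1·λ - det, where tr = trace, c_1 = sum of the principal 2×2 minors, det = det(Sigma):
  tr = 4 + 9 + 4 = 17,
  c_1 = (4·9 - (-1)²) + (4·4 - (-1)²) + (9·4 - (-1)²) = 35 + 15 + 35 = 85,
  det = 4·(9·4 - (-1)²) - (-1)·((-1)·4 - (-1)·(-1)) + (-1)·((-1)·(-1) - 9·(-1)) = 4·(35) - (-1)·(-5) + (-1)·(10) = 125.
  So p(λ) = λ³ - 17λ² + 85λ - 125.
Step 2 — look for an integer root (rational root theorem: any rational root is an integer divisor of 125). Testing λ = 5:
  p(5) = 125 - 425 + 425 - 125 = 0  ✓
  Dividing out (λ - 5): p(λ) = (λ - 5)(λ² - 12λ + 25).
Step 3 — remaining eigenvalues from the quadratic λ² - 12λ + 25 = 0:
  Δ = 12² - 4·25 = 144 - 100 = 44,  λ = (12 ± √44)/2 = (12 ± 6.6332)/2 ≈ 9.3166 or 2.6834.
  Sorted: λ_1 = 9.3166,  λ_2 = 5,  λ_3 = 2.6834  (check: sum = 17 = tr ✓).

Step 4 — unit eigenvector for λ_1 ≈ 9.3166: v spans the null space of (Sigma - λ_1 I), whose rows are
  r_1 = (-5.3166, -1, -1),  r_2 = (-1, -0.3166, -1),  r_3 = (-1, -1, -5.3166).
  v is orthogonal to every row, so take v ∝ r_1 × r_2 = ((-1)·(-1) - (-1)·(-0.3166), (-1)·(-1) - (-5.3166)·(-1), (-5.3166)·(-0.3166) - (-1)·(-1)) ≈ (0.6834, -4.3166, 0.6834).
  Let u = (0.6834, -4.3166, 0.6834).
  ||u|| = √((0.6834)² + (-4.3166)² + (0.6834)²) = √(19.5673) ≈ 4.4235,  v_1 = u/||u|| ≈ (0.1545, -0.9758, 0.1545) (||v_1|| = 1).

λ_1 = 9.3166,  λ_2 = 5,  λ_3 = 2.6834;  v_1 ≈ (0.1545, -0.9758, 0.1545)


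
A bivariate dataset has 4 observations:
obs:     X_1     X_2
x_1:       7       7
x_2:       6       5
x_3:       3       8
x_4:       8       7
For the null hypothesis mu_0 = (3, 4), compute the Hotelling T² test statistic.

Step 1 — sample mean vector:
  mean(X_1) = (7 + 6 + 3 + 8) / 4 = 24/4 = 6
  mean(X_2) = (7 + 5 + 8 + 7) / 4 = 27/4 = 6.75
  x̄ = (6, 6.75),  deviation x̄ - mu_0 = (6, 6.75) - (3, 4) = (3, 2.75).

Step 2 — sample covariance matrix, S[i,j] = (1/(n-1)) · Σ_k (x_{k,i} - mean_i) · (x_{k,j} - mean_j), divisor n-1 = 3:
  S[X_1,X_1] = ((1)·(1) + (0)·(0) + (-3)·(-3) + (2)·(2)) / 3 = 14/3 = 4.6667
  S[X_1,X_2] = ((1)·(0.25) + (0)·(-1.75) + (-3)·(1.25) + (2)·(0.25)) / 3 = -3/3 = -1
  S[X_2,X_2] = ((0.25)·(0.25) + (-1.75)·(-1.75) + (1.25)·(1.25) + (0.25)·(0.25)) / 3 = 4.75/3 = 1.5833
  S = [[4.6667, -1],
 [-1, 1.5833]].

Step 3 — invert S. det(S) = 4.6667·1.5833 - (-1)² = 6.3889.
  S^{-1} = (1/det) · [[d, -b], [-b, a]] = [[0.2478, 0.1565],
 [0.1565, 0.7304]].

Step 4 — quadratic form (x̄ - mu_0)^T · S^{-1} · (x̄ - mu_0):
  S^{-1} · (x̄ - mu_0) = (1.1739, 2.4783),
  (x̄ - mu_0)^T · [...] = (3)·(1.1739) + (2.75)·(2.4783) = 10.337.

Step 5 — scale by n: T² = 4 · 10.337 = 41.3478.

T² ≈ 41.3478


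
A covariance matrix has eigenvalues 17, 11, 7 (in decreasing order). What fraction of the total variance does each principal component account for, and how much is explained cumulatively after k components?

Step 1 — total variance = trace(Sigma) = Σ λ_i = 17 + 11 + 7 = 35.

Step 2 — fraction explained by component i = λ_i / Σ λ:
  PC1: 17/35 = 0.4857
  PC2: 11/35 = 0.3143
  PC3: 7/35 = 0.2

Step 3 — cumulative fraction after k components = (λ_1 + ... + λ_k) / Σ λ:
  k = 1: 17/35 = 0.4857
  k = 2: (17 + 11)/35 = 28/35 = 0.8
  k = 3: (17 + 11 + 7)/35 = 35/35 = 1

Summary (fraction, with percent):

explained: PC1 0.4857 (48.57%), PC2 0.3143 (31.43%), PC3 0.2 (20%);  cumulative: 0.4857, 0.8, 1


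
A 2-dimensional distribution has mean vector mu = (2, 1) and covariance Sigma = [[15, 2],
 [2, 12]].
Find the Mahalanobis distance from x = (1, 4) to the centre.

Step 1 — centre the observation: (x - mu) = (-1, 3).

Step 2 — invert Sigma. det(Sigma) = 15·12 - (2)² = 176.
  Sigma^{-1} = (1/det) · [[d, -b], [-b, a]] = [[0.0682, -0.0114],
 [-0.0114, 0.0852]].

Step 3 — form the quadratic (x - mu)^T · Sigma^{-1} · (x - mu):
  Sigma^{-1} · (x - mu) = (-0.1023, 0.267).
  (x - mu)^T · [Sigma^{-1} · (x - mu)] = (-1)·(-0.1023) + (3)·(0.267) = 0.9034.

Step 4 — take square root: d = √(0.9034) ≈ 0.9505.

d(x, mu) = √(0.9034) ≈ 0.9505


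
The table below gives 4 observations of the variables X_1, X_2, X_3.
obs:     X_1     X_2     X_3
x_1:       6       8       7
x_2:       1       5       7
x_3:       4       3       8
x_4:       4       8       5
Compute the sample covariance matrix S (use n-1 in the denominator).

Step 1 — column means:
  mean(X_1) = (6 + 1 + 4 + 4) / 4 = 15/4 = 3.75
  mean(X_2) = (8 + 5 + 3 + 8) / 4 = 24/4 = 6
  mean(X_3) = (7 + 7 + 8 + 5) / 4 = 27/4 = 6.75

Step 2 — sample covariance S[i,j] = (1/(n-1)) · Σ_k (x_{k,i} - mean_i) · (x_{k,j} - mean_j), with n-1 = 3.
  S[X_1,X_1] = ((2.25)·(2.25) + (-2.75)·(-2.75) + (0.25)·(0.25) + (0.25)·(0.25)) / 3 = 12.75/3 = 4.25
  S[X_1,X_2] = ((2.25)·(2) + (-2.75)·(-1) + (0.25)·(-3) + (0.25)·(2)) / 3 = 7/3 = 2.3333
  S[X_1,X_3] = ((2.25)·(0.25) + (-2.75)·(0.25) + (0.25)·(1.25) + (0.25)·(-1.75)) / 3 = -0.25/3 = -0.0833
  S[X_2,X_2] = ((2)·(2) + (-1)·(-1) + (-3)·(-3) + (2)·(2)) / 3 = 18/3 = 6
  S[X_2,X_3] = ((2)·(0.25) + (-1)·(0.25) + (-3)·(1.25) + (2)·(-1.75)) / 3 = -7/3 = -2.3333
  S[X_3,X_3] = ((0.25)·(0.25) + (0.25)·(0.25) + (1.25)·(1.25) + (-1.75)·(-1.75)) / 3 = 4.75/3 = 1.5833

S is symmetric (S[j,i] = S[i,j]). Assembling:

S = [[4.25, 2.3333, -0.0833],
 [2.3333, 6, -2.3333],
 [-0.0833, -2.3333, 1.5833]]


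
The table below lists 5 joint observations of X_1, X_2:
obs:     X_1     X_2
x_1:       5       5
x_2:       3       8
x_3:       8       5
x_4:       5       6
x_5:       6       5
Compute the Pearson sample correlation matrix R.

Step 1 — column means:
  mean(X_1) = (5 + 3 + 8 + 5 + 6) / 5 = 27/5 = 5.4
  mean(X_2) = (5 + 8 + 5 + 6 + 5) / 5 = 29/5 = 5.8

Step 2 — sample variances and covariances s[i,j] = (1/(n-1)) · Σ_k (x_{k,i} - mean_i) · (x_{k,j} - mean_j), with n-1 = 4:
  s[X_1,X_1] = ((-0.4)·(-0.4) + (-2.4)·(-2.4) + (2.6)·(2.6) + (-0.4)·(-0.4) + (0.6)·(0.6)) / 4 = 13.2/4 = 3.3
  s[X_1,X_2] = ((-0.4)·(-0.8) + (-2.4)·(2.2) + (2.6)·(-0.8) + (-0.4)·(0.2) + (0.6)·(-0.8)) / 4 = -7.6/4 = -1.9
  s[X_2,X_2] = ((-0.8)·(-0.8) + (2.2)·(2.2) + (-0.8)·(-0.8) + (0.2)·(0.2) + (-0.8)·(-0.8)) / 4 = 6.8/4 = 1.7
  Sample standard deviations s_i = √(s[i,i]):
  s(X_1) = √(3.3) = 1.8166
  s(X_2) = √(1.7) = 1.3038

Step 3 — r_{ij} = s_{ij} / (s_i · s_j):
  r[X_1,X_1] = 1 (diagonal).
  r[X_1,X_2] = -1.9 / (1.8166 · 1.3038) = -1.9 / 2.3685 = -0.8022
  r[X_2,X_2] = 1 (diagonal).

R is symmetric with unit diagonal. Assembling:

R = [[1, -0.8022],
 [-0.8022, 1]]


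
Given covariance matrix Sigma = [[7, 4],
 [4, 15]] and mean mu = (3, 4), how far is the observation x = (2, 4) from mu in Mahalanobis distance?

Step 1 — centre the observation: (x - mu) = (-1, 0).

Step 2 — invert Sigma. det(Sigma) = 7·15 - (4)² = 89.
  Sigma^{-1} = (1/det) · [[d, -b], [-b, a]] = [[0.1685, -0.0449],
 [-0.0449, 0.0787]].

Step 3 — form the quadratic (x - mu)^T · Sigma^{-1} · (x - mu):
  Sigma^{-1} · (x - mu) = (-0.1685, 0.0449).
  (x - mu)^T · [Sigma^{-1} · (x - mu)] = (-1)·(-0.1685) + (0)·(0.0449) = 0.1685.

Step 4 — take square root: d = √(0.1685) ≈ 0.4105.

d(x, mu) = √(0.1685) ≈ 0.4105


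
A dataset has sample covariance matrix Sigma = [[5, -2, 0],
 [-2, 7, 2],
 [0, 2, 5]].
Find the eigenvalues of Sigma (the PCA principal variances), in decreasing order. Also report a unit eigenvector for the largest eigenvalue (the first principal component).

Step 1 — characteristic polynomial p(λ) = det(λI - Sigma) = λ³ - tr·λ² + c_1·λ - det, where tr = trace, c_1 = sum of the principal 2×2 minors, det = det(Sigma):
  tr = 5 + 7 + 5 = 17,
  c_1 = (5·7 - (-2)²) + (5·5 - (0)²) + (7·5 - (2)²) = 31 + 25 + 31 = 87,
  det = 5·(7·5 - (2)²) - (-2)·((-2)·5 - (2)·(0)) + (0)·((-2)·(2) - 7·(0)) = 5·(31) - (-2)·(-10) + (0)·(-4) = 135.
  So p(λ) = λ³ - 17λ² + 87λ - 135.
Step 2 — look for an integer root (rational root theorem: any rational root is an integer divisor of 135). Testing λ = 3:
  p(3) = 27 - 153 + 261 - 135 = 0  ✓
  Dividing out (λ - 3): p(λ) = (λ - 3)(λ² - 14λ + 45).
Step 3 — remaining eigenvalues from the quadratic λ² - 14λ + 45 = 0:
  Δ = 14² - 4·45 = 196 - 180 = 16,  λ = (14 ± √16)/2 = (14 ± 4)/2 = 9 or 5.
  Sorted: λ_1 = 9,  λ_2 = 5,  λ_3 = 3  (check: sum = 17 = tr ✓).

Step 4 — unit eigenvector for λ_1 = 9: v spans the null space of (Sigma - λ_1 I), whose rows are
  r_1 = (-4, -2, 0),  r_2 = (-2, -2, 2),  r_3 = (0, 2, -4).
  v is orthogonal to every row, so take v ∝ r_1 × r_2 = ((-2)·(2) - (0)·(-2), (0)·(-2) - (-4)·(2), (-4)·(-2) - (-2)·(-2)) = (-4, 8, 4).
  Rescale (divide by 4; multiply by -1 so the first nonzero entry is positive): u = (1, -2, -1).
  ||u|| = √((1)² + (-2)² + (-1)²) = √(6) ≈ 2.4495,  v_1 = u/||u|| ≈ (0.4082, -0.8165, -0.4082) (||v_1|| = 1).

λ_1 = 9,  λ_2 = 5,  λ_3 = 3;  v_1 ≈ (0.4082, -0.8165, -0.4082)


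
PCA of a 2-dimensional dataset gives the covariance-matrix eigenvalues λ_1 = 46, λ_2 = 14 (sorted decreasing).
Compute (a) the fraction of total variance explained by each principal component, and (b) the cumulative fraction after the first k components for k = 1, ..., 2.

Step 1 — total variance = trace(Sigma) = Σ λ_i = 46 + 14 = 60.

Step 2 — fraction explained by component i = λ_i / Σ λ:
  PC1: 46/60 = 0.7667
  PC2: 14/60 = 0.2333

Step 3 — cumulative fraction after k components = (λ_1 + ... + λ_k) / Σ λ:
  k = 1: 46/60 = 0.7667
  k = 2: (46 + 14)/60 = 60/60 = 1

Summary (fraction, with percent):

explained: PC1 0.7667 (76.67%), PC2 0.2333 (23.33%);  cumulative: 0.7667, 1


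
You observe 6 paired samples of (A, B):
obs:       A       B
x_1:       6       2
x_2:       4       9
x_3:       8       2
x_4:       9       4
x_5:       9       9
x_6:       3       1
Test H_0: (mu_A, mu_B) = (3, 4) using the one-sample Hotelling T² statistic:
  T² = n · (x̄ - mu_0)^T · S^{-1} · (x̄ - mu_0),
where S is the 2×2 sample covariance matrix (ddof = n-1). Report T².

Step 1 — sample mean vector:
  mean(A) = (6 + 4 + 8 + 9 + 9 + 3) / 6 = 39/6 = 6.5
  mean(B) = (2 + 9 + 2 + 4 + 9 + 1) / 6 = 27/6 = 4.5
  x̄ = (6.5, 4.5),  deviation x̄ - mu_0 = (6.5, 4.5) - (3, 4) = (3.5, 0.5).

Step 2 — sample covariance matrix, S[i,j] = (1/(n-1)) · Σ_k (x_{k,i} - mean_i) · (x_{k,j} - mean_j), divisor n-1 = 5:
  S[A,A] = ((-0.5)·(-0.5) + (-2.5)·(-2.5) + (1.5)·(1.5) + (2.5)·(2.5) + (2.5)·(2.5) + (-3.5)·(-3.5)) / 5 = 33.5/5 = 6.7
  S[A,B] = ((-0.5)·(-2.5) + (-2.5)·(4.5) + (1.5)·(-2.5) + (2.5)·(-0.5) + (2.5)·(4.5) + (-3.5)·(-3.5)) / 5 = 8.5/5 = 1.7
  S[B,B] = ((-2.5)·(-2.5) + (4.5)·(4.5) + (-2.5)·(-2.5) + (-0.5)·(-0.5) + (4.5)·(4.5) + (-3.5)·(-3.5)) / 5 = 65.5/5 = 13.1
  S = [[6.7, 1.7],
 [1.7, 13.1]].

Step 3 — invert S. det(S) = 6.7·13.1 - (1.7)² = 84.88.
  S^{-1} = (1/det) · [[d, -b], [-b, a]] = [[0.1543, -0.02],
 [-0.02, 0.0789]].

Step 4 — quadratic form (x̄ - mu_0)^T · S^{-1} · (x̄ - mu_0):
  S^{-1} · (x̄ - mu_0) = (0.5302, -0.0306),
  (x̄ - mu_0)^T · [...] = (3.5)·(0.5302) + (0.5)·(-0.0306) = 1.8402.

Step 5 — scale by n: T² = 6 · 1.8402 = 11.0415.

T² ≈ 11.0415


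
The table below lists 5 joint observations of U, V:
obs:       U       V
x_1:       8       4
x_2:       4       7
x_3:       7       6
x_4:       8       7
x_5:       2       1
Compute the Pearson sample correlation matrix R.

Step 1 — column means:
  mean(U) = (8 + 4 + 7 + 8 + 2) / 5 = 29/5 = 5.8
  mean(V) = (4 + 7 + 6 + 7 + 1) / 5 = 25/5 = 5

Step 2 — sample variances and covariances s[i,j] = (1/(n-1)) · Σ_k (x_{k,i} - mean_i) · (x_{k,j} - mean_j), with n-1 = 4:
  s[U,U] = ((2.2)·(2.2) + (-1.8)·(-1.8) + (1.2)·(1.2) + (2.2)·(2.2) + (-3.8)·(-3.8)) / 4 = 28.8/4 = 7.2
  s[U,V] = ((2.2)·(-1) + (-1.8)·(2) + (1.2)·(1) + (2.2)·(2) + (-3.8)·(-4)) / 4 = 15/4 = 3.75
  s[V,V] = ((-1)·(-1) + (2)·(2) + (1)·(1) + (2)·(2) + (-4)·(-4)) / 4 = 26/4 = 6.5
  Sample standard deviations s_i = √(s[i,i]):
  s(U) = √(7.2) = 2.6833
  s(V) = √(6.5) = 2.5495

Step 3 — r_{ij} = s_{ij} / (s_i · s_j):
  r[U,U] = 1 (diagonal).
  r[U,V] = 3.75 / (2.6833 · 2.5495) = 3.75 / 6.8411 = 0.5482
  r[V,V] = 1 (diagonal).

R is symmetric with unit diagonal. Assembling:

R = [[1, 0.5482],
 [0.5482, 1]]


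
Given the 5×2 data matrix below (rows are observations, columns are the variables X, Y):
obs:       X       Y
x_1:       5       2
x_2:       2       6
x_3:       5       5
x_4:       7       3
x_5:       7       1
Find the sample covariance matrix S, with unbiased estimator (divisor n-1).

Step 1 — column means:
  mean(X) = (5 + 2 + 5 + 7 + 7) / 5 = 26/5 = 5.2
  mean(Y) = (2 + 6 + 5 + 3 + 1) / 5 = 17/5 = 3.4

Step 2 — sample covariance S[i,j] = (1/(n-1)) · Σ_k (x_{k,i} - mean_i) · (x_{k,j} - mean_j), with n-1 = 4.
  S[X,X] = ((-0.2)·(-0.2) + (-3.2)·(-3.2) + (-0.2)·(-0.2) + (1.8)·(1.8) + (1.8)·(1.8)) / 4 = 16.8/4 = 4.2
  S[X,Y] = ((-0.2)·(-1.4) + (-3.2)·(2.6) + (-0.2)·(1.6) + (1.8)·(-0.4) + (1.8)·(-2.4)) / 4 = -13.4/4 = -3.35
  S[Y,Y] = ((-1.4)·(-1.4) + (2.6)·(2.6) + (1.6)·(1.6) + (-0.4)·(-0.4) + (-2.4)·(-2.4)) / 4 = 17.2/4 = 4.3

S is symmetric (S[j,i] = S[i,j]). Assembling:

S = [[4.2, -3.35],
 [-3.35, 4.3]]


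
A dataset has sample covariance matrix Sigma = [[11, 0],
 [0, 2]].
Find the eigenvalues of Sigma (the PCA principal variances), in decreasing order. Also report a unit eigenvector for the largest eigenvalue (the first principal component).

Step 1 — characteristic polynomial of 2×2 Sigma:
  det(Sigma - λI) = λ² - trace · λ + det = 0.
  trace = 11 + 2 = 13, det = 11·2 - (0)² = 22.
Step 2 — discriminant:
  Δ = trace² - 4·det = 169 - 88 = 81.
Step 3 — eigenvalues:
  λ = (trace ± √Δ)/2 = (13 ± 9)/2,
  λ_1 = 11,  λ_2 = 2.

Step 4 — unit eigenvector for λ_1: Sigma is diagonal, so its eigenvectors are the coordinate axes. λ_1 = 11 is the diagonal entry on the first coordinate axis, hence
  v_1 = (1, 0) (||v_1|| = 1).

λ_1 = 11,  λ_2 = 2;  v_1 ≈ (1, 0)


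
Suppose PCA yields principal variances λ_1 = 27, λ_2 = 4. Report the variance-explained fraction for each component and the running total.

Step 1 — total variance = trace(Sigma) = Σ λ_i = 27 + 4 = 31.

Step 2 — fraction explained by component i = λ_i / Σ λ:
  PC1: 27/31 = 0.871
  PC2: 4/31 = 0.129

Step 3 — cumulative fraction after k components = (λ_1 + ... + λ_k) / Σ λ:
  k = 1: 27/31 = 0.871
  k = 2: (27 + 4)/31 = 31/31 = 1

Summary (fraction, with percent):

explained: PC1 0.871 (87.1%), PC2 0.129 (12.9%);  cumulative: 0.871, 1


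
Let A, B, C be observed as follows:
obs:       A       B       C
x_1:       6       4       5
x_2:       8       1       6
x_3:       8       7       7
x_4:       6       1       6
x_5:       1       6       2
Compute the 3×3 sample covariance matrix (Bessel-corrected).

Step 1 — column means:
  mean(A) = (6 + 8 + 8 + 6 + 1) / 5 = 29/5 = 5.8
  mean(B) = (4 + 1 + 7 + 1 + 6) / 5 = 19/5 = 3.8
  mean(C) = (5 + 6 + 7 + 6 + 2) / 5 = 26/5 = 5.2

Step 2 — sample covariance S[i,j] = (1/(n-1)) · Σ_k (x_{k,i} - mean_i) · (x_{k,j} - mean_j), with n-1 = 4.
  S[A,A] = ((0.2)·(0.2) + (2.2)·(2.2) + (2.2)·(2.2) + (0.2)·(0.2) + (-4.8)·(-4.8)) / 4 = 32.8/4 = 8.2
  S[A,B] = ((0.2)·(0.2) + (2.2)·(-2.8) + (2.2)·(3.2) + (0.2)·(-2.8) + (-4.8)·(2.2)) / 4 = -10.2/4 = -2.55
  S[A,C] = ((0.2)·(-0.2) + (2.2)·(0.8) + (2.2)·(1.8) + (0.2)·(0.8) + (-4.8)·(-3.2)) / 4 = 21.2/4 = 5.3
  S[B,B] = ((0.2)·(0.2) + (-2.8)·(-2.8) + (3.2)·(3.2) + (-2.8)·(-2.8) + (2.2)·(2.2)) / 4 = 30.8/4 = 7.7
  S[B,C] = ((0.2)·(-0.2) + (-2.8)·(0.8) + (3.2)·(1.8) + (-2.8)·(0.8) + (2.2)·(-3.2)) / 4 = -5.8/4 = -1.45
  S[C,C] = ((-0.2)·(-0.2) + (0.8)·(0.8) + (1.8)·(1.8) + (0.8)·(0.8) + (-3.2)·(-3.2)) / 4 = 14.8/4 = 3.7

S is symmetric (S[j,i] = S[i,j]). Assembling:

S = [[8.2, -2.55, 5.3],
 [-2.55, 7.7, -1.45],
 [5.3, -1.45, 3.7]]


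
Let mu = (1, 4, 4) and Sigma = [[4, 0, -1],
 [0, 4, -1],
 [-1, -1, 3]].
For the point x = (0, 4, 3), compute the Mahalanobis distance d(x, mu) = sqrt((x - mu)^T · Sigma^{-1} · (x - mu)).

Step 1 — centre the observation: (x - mu) = (-1, 0, -1).

Step 2 — invert Sigma (cofactor / det for 3×3, or solve directly):
  Sigma^{-1} = [[0.275, 0.025, 0.1],
 [0.025, 0.275, 0.1],
 [0.1, 0.1, 0.4]].

Step 3 — form the quadratic (x - mu)^T · Sigma^{-1} · (x - mu):
  Sigma^{-1} · (x - mu) = (-0.375, -0.125, -0.5).
  (x - mu)^T · [Sigma^{-1} · (x - mu)] = (-1)·(-0.375) + (0)·(-0.125) + (-1)·(-0.5) = 0.875.

Step 4 — take square root: d = √(0.875) ≈ 0.9354.

d(x, mu) = √(0.875) ≈ 0.9354


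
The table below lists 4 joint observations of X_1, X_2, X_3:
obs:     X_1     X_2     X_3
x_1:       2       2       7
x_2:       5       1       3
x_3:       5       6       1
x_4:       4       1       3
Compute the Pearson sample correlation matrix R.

Step 1 — column means:
  mean(X_1) = (2 + 5 + 5 + 4) / 4 = 16/4 = 4
  mean(X_2) = (2 + 1 + 6 + 1) / 4 = 10/4 = 2.5
  mean(X_3) = (7 + 3 + 1 + 3) / 4 = 14/4 = 3.5

Step 2 — sample variances and covariances s[i,j] = (1/(n-1)) · Σ_k (x_{k,i} - mean_i) · (x_{k,j} - mean_j), with n-1 = 3:
  s[X_1,X_1] = ((-2)·(-2) + (1)·(1) + (1)·(1) + (0)·(0)) / 3 = 6/3 = 2
  s[X_1,X_2] = ((-2)·(-0.5) + (1)·(-1.5) + (1)·(3.5) + (0)·(-1.5)) / 3 = 3/3 = 1
  s[X_1,X_3] = ((-2)·(3.5) + (1)·(-0.5) + (1)·(-2.5) + (0)·(-0.5)) / 3 = -10/3 = -3.3333
  s[X_2,X_2] = ((-0.5)·(-0.5) + (-1.5)·(-1.5) + (3.5)·(3.5) + (-1.5)·(-1.5)) / 3 = 17/3 = 5.6667
  s[X_2,X_3] = ((-0.5)·(3.5) + (-1.5)·(-0.5) + (3.5)·(-2.5) + (-1.5)·(-0.5)) / 3 = -9/3 = -3
  s[X_3,X_3] = ((3.5)·(3.5) + (-0.5)·(-0.5) + (-2.5)·(-2.5) + (-0.5)·(-0.5)) / 3 = 19/3 = 6.3333
  Sample standard deviations s_i = √(s[i,i]):
  s(X_1) = √(2) = 1.4142
  s(X_2) = √(5.6667) = 2.3805
  s(X_3) = √(6.3333) = 2.5166

Step 3 — r_{ij} = s_{ij} / (s_i · s_j):
  r[X_1,X_1] = 1 (diagonal).
  r[X_1,X_2] = 1 / (1.4142 · 2.3805) = 1 / 3.3665 = 0.297
  r[X_1,X_3] = -3.3333 / (1.4142 · 2.5166) = -3.3333 / 3.559 = -0.9366
  r[X_2,X_2] = 1 (diagonal).
  r[X_2,X_3] = -3 / (2.3805 · 2.5166) = -3 / 5.9907 = -0.5008
  r[X_3,X_3] = 1 (diagonal).

R is symmetric with unit diagonal. Assembling:

R = [[1, 0.297, -0.9366],
 [0.297, 1, -0.5008],
 [-0.9366, -0.5008, 1]]


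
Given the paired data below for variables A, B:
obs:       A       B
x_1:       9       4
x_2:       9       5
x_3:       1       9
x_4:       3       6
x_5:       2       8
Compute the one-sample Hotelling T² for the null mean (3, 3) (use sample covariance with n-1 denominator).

Step 1 — sample mean vector:
  mean(A) = (9 + 9 + 1 + 3 + 2) / 5 = 24/5 = 4.8
  mean(B) = (4 + 5 + 9 + 6 + 8) / 5 = 32/5 = 6.4
  x̄ = (4.8, 6.4),  deviation x̄ - mu_0 = (4.8, 6.4) - (3, 3) = (1.8, 3.4).

Step 2 — sample covariance matrix, S[i,j] = (1/(n-1)) · Σ_k (x_{k,i} - mean_i) · (x_{k,j} - mean_j), divisor n-1 = 4:
  S[A,A] = ((4.2)·(4.2) + (4.2)·(4.2) + (-3.8)·(-3.8) + (-1.8)·(-1.8) + (-2.8)·(-2.8)) / 4 = 60.8/4 = 15.2
  S[A,B] = ((4.2)·(-2.4) + (4.2)·(-1.4) + (-3.8)·(2.6) + (-1.8)·(-0.4) + (-2.8)·(1.6)) / 4 = -29.6/4 = -7.4
  S[B,B] = ((-2.4)·(-2.4) + (-1.4)·(-1.4) + (2.6)·(2.6) + (-0.4)·(-0.4) + (1.6)·(1.6)) / 4 = 17.2/4 = 4.3
  S = [[15.2, -7.4],
 [-7.4, 4.3]].

Step 3 — invert S. det(S) = 15.2·4.3 - (-7.4)² = 10.6.
  S^{-1} = (1/det) · [[d, -b], [-b, a]] = [[0.4057, 0.6981],
 [0.6981, 1.434]].

Step 4 — quadratic form (x̄ - mu_0)^T · S^{-1} · (x̄ - mu_0):
  S^{-1} · (x̄ - mu_0) = (3.1038, 6.1321),
  (x̄ - mu_0)^T · [...] = (1.8)·(3.1038) + (3.4)·(6.1321) = 26.4358.

Step 5 — scale by n: T² = 5 · 26.4358 = 132.1792.

T² ≈ 132.1792


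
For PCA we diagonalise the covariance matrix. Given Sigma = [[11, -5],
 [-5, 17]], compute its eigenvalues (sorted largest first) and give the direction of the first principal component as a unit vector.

Step 1 — characteristic polynomial of 2×2 Sigma:
  det(Sigma - λI) = λ² - trace · λ + det = 0.
  trace = 11 + 17 = 28, det = 11·17 - (-5)² = 162.
Step 2 — discriminant:
  Δ = trace² - 4·det = 784 - 648 = 136.
Step 3 — eigenvalues:
  λ = (trace ± √Δ)/2 = (28 ± 11.6619)/2,
  λ_1 = 19.831,  λ_2 = 8.169.

Step 4 — unit eigenvector for λ_1: solve (Sigma - λ_1 I)v = 0. First row:
  (11 - 19.831)·v_x + (-5)·v_y = 0, i.e. (-8.831)·v_x + (-5)·v_y = 0,
  so v ∝ (b, λ_1 - a) = (-5, 8.831); multiply by -1 so the first entry is positive: u = (5, -8.831).
  ||u|| = √((5)² + (-8.831)²) = √(102.9857) ≈ 10.1482,
  v_1 = u/||u|| ≈ (0.4927, -0.8702) (||v_1|| = 1).

λ_1 = 19.831,  λ_2 = 8.169;  v_1 ≈ (0.4927, -0.8702)


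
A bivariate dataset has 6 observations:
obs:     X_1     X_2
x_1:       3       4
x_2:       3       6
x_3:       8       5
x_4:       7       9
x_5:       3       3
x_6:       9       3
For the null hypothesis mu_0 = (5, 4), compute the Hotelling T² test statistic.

Step 1 — sample mean vector:
  mean(X_1) = (3 + 3 + 8 + 7 + 3 + 9) / 6 = 33/6 = 5.5
  mean(X_2) = (4 + 6 + 5 + 9 + 3 + 3) / 6 = 30/6 = 5
  x̄ = (5.5, 5),  deviation x̄ - mu_0 = (5.5, 5) - (5, 4) = (0.5, 1).

Step 2 — sample covariance matrix, S[i,j] = (1/(n-1)) · Σ_k (x_{k,i} - mean_i) · (x_{k,j} - mean_j), divisor n-1 = 5:
  S[X_1,X_1] = ((-2.5)·(-2.5) + (-2.5)·(-2.5) + (2.5)·(2.5) + (1.5)·(1.5) + (-2.5)·(-2.5) + (3.5)·(3.5)) / 5 = 39.5/5 = 7.9
  S[X_1,X_2] = ((-2.5)·(-1) + (-2.5)·(1) + (2.5)·(0) + (1.5)·(4) + (-2.5)·(-2) + (3.5)·(-2)) / 5 = 4/5 = 0.8
  S[X_2,X_2] = ((-1)·(-1) + (1)·(1) + (0)·(0) + (4)·(4) + (-2)·(-2) + (-2)·(-2)) / 5 = 26/5 = 5.2
  S = [[7.9, 0.8],
 [0.8, 5.2]].

Step 3 — invert S. det(S) = 7.9·5.2 - (0.8)² = 40.44.
  S^{-1} = (1/det) · [[d, -b], [-b, a]] = [[0.1286, -0.0198],
 [-0.0198, 0.1954]].

Step 4 — quadratic form (x̄ - mu_0)^T · S^{-1} · (x̄ - mu_0):
  S^{-1} · (x̄ - mu_0) = (0.0445, 0.1855),
  (x̄ - mu_0)^T · [...] = (0.5)·(0.0445) + (1)·(0.1855) = 0.2077.

Step 5 — scale by n: T² = 6 · 0.2077 = 1.2463.

T² ≈ 1.2463


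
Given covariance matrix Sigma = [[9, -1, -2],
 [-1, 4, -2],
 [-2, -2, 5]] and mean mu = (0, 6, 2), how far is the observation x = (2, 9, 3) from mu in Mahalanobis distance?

Step 1 — centre the observation: (x - mu) = (2, 3, 1).

Step 2 — invert Sigma (cofactor / det for 3×3, or solve directly):
  Sigma^{-1} = [[0.1391, 0.0783, 0.087],
 [0.0783, 0.3565, 0.1739],
 [0.087, 0.1739, 0.3043]].

Step 3 — form the quadratic (x - mu)^T · Sigma^{-1} · (x - mu):
  Sigma^{-1} · (x - mu) = (0.6, 1.4, 1).
  (x - mu)^T · [Sigma^{-1} · (x - mu)] = (2)·(0.6) + (3)·(1.4) + (1)·(1) = 6.4.

Step 4 — take square root: d = √(6.4) ≈ 2.5298.

d(x, mu) = √(6.4) ≈ 2.5298


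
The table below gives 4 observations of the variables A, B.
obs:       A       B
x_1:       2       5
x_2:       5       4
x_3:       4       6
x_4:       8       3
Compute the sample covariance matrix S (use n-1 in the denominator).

Step 1 — column means:
  mean(A) = (2 + 5 + 4 + 8) / 4 = 19/4 = 4.75
  mean(B) = (5 + 4 + 6 + 3) / 4 = 18/4 = 4.5

Step 2 — sample covariance S[i,j] = (1/(n-1)) · Σ_k (x_{k,i} - mean_i) · (x_{k,j} - mean_j), with n-1 = 3.
  S[A,A] = ((-2.75)·(-2.75) + (0.25)·(0.25) + (-0.75)·(-0.75) + (3.25)·(3.25)) / 3 = 18.75/3 = 6.25
  S[A,B] = ((-2.75)·(0.5) + (0.25)·(-0.5) + (-0.75)·(1.5) + (3.25)·(-1.5)) / 3 = -7.5/3 = -2.5
  S[B,B] = ((0.5)·(0.5) + (-0.5)·(-0.5) + (1.5)·(1.5) + (-1.5)·(-1.5)) / 3 = 5/3 = 1.6667

S is symmetric (S[j,i] = S[i,j]). Assembling:

S = [[6.25, -2.5],
 [-2.5, 1.6667]]


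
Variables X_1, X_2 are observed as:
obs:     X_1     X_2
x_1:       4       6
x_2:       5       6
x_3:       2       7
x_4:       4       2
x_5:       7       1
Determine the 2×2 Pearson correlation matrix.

Step 1 — column means:
  mean(X_1) = (4 + 5 + 2 + 4 + 7) / 5 = 22/5 = 4.4
  mean(X_2) = (6 + 6 + 7 + 2 + 1) / 5 = 22/5 = 4.4

Step 2 — sample variances and covariances s[i,j] = (1/(n-1)) · Σ_k (x_{k,i} - mean_i) · (x_{k,j} - mean_j), with n-1 = 4:
  s[X_1,X_1] = ((-0.4)·(-0.4) + (0.6)·(0.6) + (-2.4)·(-2.4) + (-0.4)·(-0.4) + (2.6)·(2.6)) / 4 = 13.2/4 = 3.3
  s[X_1,X_2] = ((-0.4)·(1.6) + (0.6)·(1.6) + (-2.4)·(2.6) + (-0.4)·(-2.4) + (2.6)·(-3.4)) / 4 = -13.8/4 = -3.45
  s[X_2,X_2] = ((1.6)·(1.6) + (1.6)·(1.6) + (2.6)·(2.6) + (-2.4)·(-2.4) + (-3.4)·(-3.4)) / 4 = 29.2/4 = 7.3
  Sample standard deviations s_i = √(s[i,i]):
  s(X_1) = √(3.3) = 1.8166
  s(X_2) = √(7.3) = 2.7019

Step 3 — r_{ij} = s_{ij} / (s_i · s_j):
  r[X_1,X_1] = 1 (diagonal).
  r[X_1,X_2] = -3.45 / (1.8166 · 2.7019) = -3.45 / 4.9082 = -0.7029
  r[X_2,X_2] = 1 (diagonal).

R is symmetric with unit diagonal. Assembling:

R = [[1, -0.7029],
 [-0.7029, 1]]


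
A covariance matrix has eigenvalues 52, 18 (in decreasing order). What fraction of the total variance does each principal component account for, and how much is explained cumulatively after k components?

Step 1 — total variance = trace(Sigma) = Σ λ_i = 52 + 18 = 70.

Step 2 — fraction explained by component i = λ_i / Σ λ:
  PC1: 52/70 = 0.7429
  PC2: 18/70 = 0.2571

Step 3 — cumulative fraction after k components = (λ_1 + ... + λ_k) / Σ λ:
  k = 1: 52/70 = 0.7429
  k = 2: (52 + 18)/70 = 70/70 = 1

Summary (fraction, with percent):

explained: PC1 0.7429 (74.29%), PC2 0.2571 (25.71%);  cumulative: 0.7429, 1


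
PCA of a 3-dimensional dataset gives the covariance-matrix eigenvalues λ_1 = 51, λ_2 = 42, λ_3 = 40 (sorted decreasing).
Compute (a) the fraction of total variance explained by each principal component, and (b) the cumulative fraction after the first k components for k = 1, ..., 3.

Step 1 — total variance = trace(Sigma) = Σ λ_i = 51 + 42 + 40 = 133.

Step 2 — fraction explained by component i = λ_i / Σ λ:
  PC1: 51/133 = 0.3835
  PC2: 42/133 = 0.3158
  PC3: 40/133 = 0.3008

Step 3 — cumulative fraction after k components = (λ_1 + ... + λ_k) / Σ λ:
  k = 1: 51/133 = 0.3835
  k = 2: (51 + 42)/133 = 93/133 = 0.6992
  k = 3: (51 + 42 + 40)/133 = 133/133 = 1

Summary (fraction, with percent):

explained: PC1 0.3835 (38.35%), PC2 0.3158 (31.58%), PC3 0.3008 (30.08%);  cumulative: 0.3835, 0.6992, 1


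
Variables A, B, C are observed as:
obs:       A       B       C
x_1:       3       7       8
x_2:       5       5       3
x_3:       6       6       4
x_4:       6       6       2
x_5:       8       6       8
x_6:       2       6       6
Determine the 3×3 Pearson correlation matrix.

Step 1 — column means:
  mean(A) = (3 + 5 + 6 + 6 + 8 + 2) / 6 = 30/6 = 5
  mean(B) = (7 + 5 + 6 + 6 + 6 + 6) / 6 = 36/6 = 6
  mean(C) = (8 + 3 + 4 + 2 + 8 + 6) / 6 = 31/6 = 5.1667

Step 2 — sample variances and covariances s[i,j] = (1/(n-1)) · Σ_k (x_{k,i} - mean_i) · (x_{k,j} - mean_j), with n-1 = 5:
  s[A,A] = ((-2)·(-2) + (0)·(0) + (1)·(1) + (1)·(1) + (3)·(3) + (-3)·(-3)) / 5 = 24/5 = 4.8
  s[A,B] = ((-2)·(1) + (0)·(-1) + (1)·(0) + (1)·(0) + (3)·(0) + (-3)·(0)) / 5 = -2/5 = -0.4
  s[A,C] = ((-2)·(2.8333) + (0)·(-2.1667) + (1)·(-1.1667) + (1)·(-3.1667) + (3)·(2.8333) + (-3)·(0.8333)) / 5 = -4/5 = -0.8
  s[B,B] = ((1)·(1) + (-1)·(-1) + (0)·(0) + (0)·(0) + (0)·(0) + (0)·(0)) / 5 = 2/5 = 0.4
  s[B,C] = ((1)·(2.8333) + (-1)·(-2.1667) + (0)·(-1.1667) + (0)·(-3.1667) + (0)·(2.8333) + (0)·(0.8333)) / 5 = 5/5 = 1
  s[C,C] = ((2.8333)·(2.8333) + (-2.1667)·(-2.1667) + (-1.1667)·(-1.1667) + (-3.1667)·(-3.1667) + (2.8333)·(2.8333) + (0.8333)·(0.8333)) / 5 = 32.8333/5 = 6.5667
  Sample standard deviations s_i = √(s[i,i]):
  s(A) = √(4.8) = 2.1909
  s(B) = √(0.4) = 0.6325
  s(C) = √(6.5667) = 2.5626

Step 3 — r_{ij} = s_{ij} / (s_i · s_j):
  r[A,A] = 1 (diagonal).
  r[A,B] = -0.4 / (2.1909 · 0.6325) = -0.4 / 1.3856 = -0.2887
  r[A,C] = -0.8 / (2.1909 · 2.5626) = -0.8 / 5.6143 = -0.1425
  r[B,B] = 1 (diagonal).
  r[B,C] = 1 / (0.6325 · 2.5626) = 1 / 1.6207 = 0.617
  r[C,C] = 1 (diagonal).

R is symmetric with unit diagonal. Assembling:

R = [[1, -0.2887, -0.1425],
 [-0.2887, 1, 0.617],
 [-0.1425, 0.617, 1]]


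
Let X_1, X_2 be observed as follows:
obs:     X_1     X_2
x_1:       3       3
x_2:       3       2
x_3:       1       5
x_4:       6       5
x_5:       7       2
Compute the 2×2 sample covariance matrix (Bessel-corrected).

Step 1 — column means:
  mean(X_1) = (3 + 3 + 1 + 6 + 7) / 5 = 20/5 = 4
  mean(X_2) = (3 + 2 + 5 + 5 + 2) / 5 = 17/5 = 3.4

Step 2 — sample covariance S[i,j] = (1/(n-1)) · Σ_k (x_{k,i} - mean_i) · (x_{k,j} - mean_j), with n-1 = 4.
  S[X_1,X_1] = ((-1)·(-1) + (-1)·(-1) + (-3)·(-3) + (2)·(2) + (3)·(3)) / 4 = 24/4 = 6
  S[X_1,X_2] = ((-1)·(-0.4) + (-1)·(-1.4) + (-3)·(1.6) + (2)·(1.6) + (3)·(-1.4)) / 4 = -4/4 = -1
  S[X_2,X_2] = ((-0.4)·(-0.4) + (-1.4)·(-1.4) + (1.6)·(1.6) + (1.6)·(1.6) + (-1.4)·(-1.4)) / 4 = 9.2/4 = 2.3

S is symmetric (S[j,i] = S[i,j]). Assembling:

S = [[6, -1],
 [-1, 2.3]]


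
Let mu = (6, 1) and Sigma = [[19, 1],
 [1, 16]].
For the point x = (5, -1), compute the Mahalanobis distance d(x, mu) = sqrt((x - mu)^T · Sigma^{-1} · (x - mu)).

Step 1 — centre the observation: (x - mu) = (-1, -2).

Step 2 — invert Sigma. det(Sigma) = 19·16 - (1)² = 303.
  Sigma^{-1} = (1/det) · [[d, -b], [-b, a]] = [[0.0528, -0.0033],
 [-0.0033, 0.0627]].

Step 3 — form the quadratic (x - mu)^T · Sigma^{-1} · (x - mu):
  Sigma^{-1} · (x - mu) = (-0.0462, -0.1221).
  (x - mu)^T · [Sigma^{-1} · (x - mu)] = (-1)·(-0.0462) + (-2)·(-0.1221) = 0.2904.

Step 4 — take square root: d = √(0.2904) ≈ 0.5389.

d(x, mu) = √(0.2904) ≈ 0.5389


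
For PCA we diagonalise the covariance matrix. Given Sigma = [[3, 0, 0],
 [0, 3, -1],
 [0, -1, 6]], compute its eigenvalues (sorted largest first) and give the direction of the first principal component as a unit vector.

Step 1 — characteristic polynomial p(λ) = det(λI - Sigma) = λ³ - tr·λ² + c_1·λ - det, where tr = trace, c_1 = sum of the principal 2×2 minors, det = det(Sigma):
  tr = 3 + 3 + 6 = 12,
  c_1 = (3·3 - (0)²) + (3·6 - (0)²) + (3·6 - (-1)²) = 9 + 18 + 17 = 44,
  det = 3·(3·6 - (-1)²) - (0)·((0)·6 - (-1)·(0)) + (0)·((0)·(-1) - 3·(0)) = 3·(17) - (0)·(0) + (0)·(0) = 51.
  So p(λ) = λ³ - 12λ² + 44λ - 51.
Step 2 — look for an integer root (rational root theorem: any rational root is an integer divisor of 51). Testing λ = 3:
  p(3) = 27 - 108 + 132 - 51 = 0  ✓
  Dividing out (λ - 3): p(λ) = (λ - 3)(λ² - 9λ + 17).
Step 3 — remaining eigenvalues from the quadratic λ² - 9λ + 17 = 0:
  Δ = 9² - 4·17 = 81 - 68 = 13,  λ = (9 ± √13)/2 = (9 ± 3.6056)/2 ≈ 6.3028 or 2.6972.
  Sorted: λ_1 = 6.3028,  λ_2 = 3,  λ_3 = 2.6972  (check: sum = 12 = tr ✓).

Step 4 — unit eigenvector for λ_1 ≈ 6.3028: v spans the null space of (Sigma - λ_1 I), whose rows are
  r_1 = (-3.3028, 0, 0),  r_2 = (0, -3.3028, -1),  r_3 = (0, -1, -0.3028).
  v is orthogonal to every row, so take v ∝ r_1 × r_2 = ((0)·(-1) - (0)·(-3.3028), (0)·(0) - (-3.3028)·(-1), (-3.3028)·(-3.3028) - (0)·(0)) ≈ (0, -3.3028, 10.9083).
  Rescale (multiply by -1 so the first nonzero entry is positive): u = (0, 3.3028, -10.9083).
  ||u|| = √((0)² + (3.3028)² + (-10.9083)²) = √(129.8999) ≈ 11.3974,  v_1 = u/||u|| ≈ (0, 0.2898, -0.9571) (||v_1|| = 1).

λ_1 = 6.3028,  λ_2 = 3,  λ_3 = 2.6972;  v_1 ≈ (0, 0.2898, -0.9571)


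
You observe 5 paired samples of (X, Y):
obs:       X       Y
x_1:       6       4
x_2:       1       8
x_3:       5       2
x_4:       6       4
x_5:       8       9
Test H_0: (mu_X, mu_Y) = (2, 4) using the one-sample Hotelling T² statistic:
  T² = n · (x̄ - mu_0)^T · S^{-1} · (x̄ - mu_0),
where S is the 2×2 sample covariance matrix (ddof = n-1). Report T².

Step 1 — sample mean vector:
  mean(X) = (6 + 1 + 5 + 6 + 8) / 5 = 26/5 = 5.2
  mean(Y) = (4 + 8 + 2 + 4 + 9) / 5 = 27/5 = 5.4
  x̄ = (5.2, 5.4),  deviation x̄ - mu_0 = (5.2, 5.4) - (2, 4) = (3.2, 1.4).

Step 2 — sample covariance matrix, S[i,j] = (1/(n-1)) · Σ_k (x_{k,i} - mean_i) · (x_{k,j} - mean_j), divisor n-1 = 4:
  S[X,X] = ((0.8)·(0.8) + (-4.2)·(-4.2) + (-0.2)·(-0.2) + (0.8)·(0.8) + (2.8)·(2.8)) / 4 = 26.8/4 = 6.7
  S[X,Y] = ((0.8)·(-1.4) + (-4.2)·(2.6) + (-0.2)·(-3.4) + (0.8)·(-1.4) + (2.8)·(3.6)) / 4 = -2.4/4 = -0.6
  S[Y,Y] = ((-1.4)·(-1.4) + (2.6)·(2.6) + (-3.4)·(-3.4) + (-1.4)·(-1.4) + (3.6)·(3.6)) / 4 = 35.2/4 = 8.8
  S = [[6.7, -0.6],
 [-0.6, 8.8]].

Step 3 — invert S. det(S) = 6.7·8.8 - (-0.6)² = 58.6.
  S^{-1} = (1/det) · [[d, -b], [-b, a]] = [[0.1502, 0.0102],
 [0.0102, 0.1143]].

Step 4 — quadratic form (x̄ - mu_0)^T · S^{-1} · (x̄ - mu_0):
  S^{-1} · (x̄ - mu_0) = (0.4949, 0.1928),
  (x̄ - mu_0)^T · [...] = (3.2)·(0.4949) + (1.4)·(0.1928) = 1.8536.

Step 5 — scale by n: T² = 5 · 1.8536 = 9.2679.

T² ≈ 9.2679


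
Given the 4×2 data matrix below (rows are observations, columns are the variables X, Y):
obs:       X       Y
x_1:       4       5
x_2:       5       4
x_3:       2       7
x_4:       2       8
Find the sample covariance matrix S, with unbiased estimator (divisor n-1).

Step 1 — column means:
  mean(X) = (4 + 5 + 2 + 2) / 4 = 13/4 = 3.25
  mean(Y) = (5 + 4 + 7 + 8) / 4 = 24/4 = 6

Step 2 — sample covariance S[i,j] = (1/(n-1)) · Σ_k (x_{k,i} - mean_i) · (x_{k,j} - mean_j), with n-1 = 3.
  S[X,X] = ((0.75)·(0.75) + (1.75)·(1.75) + (-1.25)·(-1.25) + (-1.25)·(-1.25)) / 3 = 6.75/3 = 2.25
  S[X,Y] = ((0.75)·(-1) + (1.75)·(-2) + (-1.25)·(1) + (-1.25)·(2)) / 3 = -8/3 = -2.6667
  S[Y,Y] = ((-1)·(-1) + (-2)·(-2) + (1)·(1) + (2)·(2)) / 3 = 10/3 = 3.3333

S is symmetric (S[j,i] = S[i,j]). Assembling:

S = [[2.25, -2.6667],
 [-2.6667, 3.3333]]


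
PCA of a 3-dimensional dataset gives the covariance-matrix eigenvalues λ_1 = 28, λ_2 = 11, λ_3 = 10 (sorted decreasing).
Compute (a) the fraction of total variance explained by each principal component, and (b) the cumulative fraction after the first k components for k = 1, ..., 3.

Step 1 — total variance = trace(Sigma) = Σ λ_i = 28 + 11 + 10 = 49.

Step 2 — fraction explained by component i = λ_i / Σ λ:
  PC1: 28/49 = 0.5714
  PC2: 11/49 = 0.2245
  PC3: 10/49 = 0.2041

Step 3 — cumulative fraction after k components = (λ_1 + ... + λ_k) / Σ λ:
  k = 1: 28/49 = 0.5714
  k = 2: (28 + 11)/49 = 39/49 = 0.7959
  k = 3: (28 + 11 + 10)/49 = 49/49 = 1

Summary (fraction, with percent):

explained: PC1 0.5714 (57.14%), PC2 0.2245 (22.45%), PC3 0.2041 (20.41%);  cumulative: 0.5714, 0.7959, 1


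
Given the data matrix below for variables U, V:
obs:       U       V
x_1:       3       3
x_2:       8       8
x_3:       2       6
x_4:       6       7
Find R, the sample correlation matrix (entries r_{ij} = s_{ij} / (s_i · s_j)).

Step 1 — column means:
  mean(U) = (3 + 8 + 2 + 6) / 4 = 19/4 = 4.75
  mean(V) = (3 + 8 + 6 + 7) / 4 = 24/4 = 6

Step 2 — sample variances and covariances s[i,j] = (1/(n-1)) · Σ_k (x_{k,i} - mean_i) · (x_{k,j} - mean_j), with n-1 = 3:
  s[U,U] = ((-1.75)·(-1.75) + (3.25)·(3.25) + (-2.75)·(-2.75) + (1.25)·(1.25)) / 3 = 22.75/3 = 7.5833
  s[U,V] = ((-1.75)·(-3) + (3.25)·(2) + (-2.75)·(0) + (1.25)·(1)) / 3 = 13/3 = 4.3333
  s[V,V] = ((-3)·(-3) + (2)·(2) + (0)·(0) + (1)·(1)) / 3 = 14/3 = 4.6667
  Sample standard deviations s_i = √(s[i,i]):
  s(U) = √(7.5833) = 2.7538
  s(V) = √(4.6667) = 2.1602

Step 3 — r_{ij} = s_{ij} / (s_i · s_j):
  r[U,U] = 1 (diagonal).
  r[U,V] = 4.3333 / (2.7538 · 2.1602) = 4.3333 / 5.9489 = 0.7284
  r[V,V] = 1 (diagonal).

R is symmetric with unit diagonal. Assembling:

R = [[1, 0.7284],
 [0.7284, 1]]


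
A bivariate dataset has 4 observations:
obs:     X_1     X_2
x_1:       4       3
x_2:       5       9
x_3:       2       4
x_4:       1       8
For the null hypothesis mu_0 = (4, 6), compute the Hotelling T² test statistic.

Step 1 — sample mean vector:
  mean(X_1) = (4 + 5 + 2 + 1) / 4 = 12/4 = 3
  mean(X_2) = (3 + 9 + 4 + 8) / 4 = 24/4 = 6
  x̄ = (3, 6),  deviation x̄ - mu_0 = (3, 6) - (4, 6) = (-1, 0).

Step 2 — sample covariance matrix, S[i,j] = (1/(n-1)) · Σ_k (x_{k,i} - mean_i) · (x_{k,j} - mean_j), divisor n-1 = 3:
  S[X_1,X_1] = ((1)·(1) + (2)·(2) + (-1)·(-1) + (-2)·(-2)) / 3 = 10/3 = 3.3333
  S[X_1,X_2] = ((1)·(-3) + (2)·(3) + (-1)·(-2) + (-2)·(2)) / 3 = 1/3 = 0.3333
  S[X_2,X_2] = ((-3)·(-3) + (3)·(3) + (-2)·(-2) + (2)·(2)) / 3 = 26/3 = 8.6667
  S = [[3.3333, 0.3333],
 [0.3333, 8.6667]].

Step 3 — invert S. det(S) = 3.3333·8.6667 - (0.3333)² = 28.7778.
  S^{-1} = (1/det) · [[d, -b], [-b, a]] = [[0.3012, -0.0116],
 [-0.0116, 0.1158]].

Step 4 — quadratic form (x̄ - mu_0)^T · S^{-1} · (x̄ - mu_0):
  S^{-1} · (x̄ - mu_0) = (-0.3012, 0.0116),
  (x̄ - mu_0)^T · [...] = (-1)·(-0.3012) + (0)·(0.0116) = 0.3012.

Step 5 — scale by n: T² = 4 · 0.3012 = 1.2046.

T² ≈ 1.2046


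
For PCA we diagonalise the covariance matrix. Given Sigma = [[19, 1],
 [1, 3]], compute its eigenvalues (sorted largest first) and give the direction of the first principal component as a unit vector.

Step 1 — characteristic polynomial of 2×2 Sigma:
  det(Sigma - λI) = λ² - trace · λ + det = 0.
  trace = 19 + 3 = 22, det = 19·3 - (1)² = 56.
Step 2 — discriminant:
  Δ = trace² - 4·det = 484 - 224 = 260.
Step 3 — eigenvalues:
  λ = (trace ± √Δ)/2 = (22 ± 16.1245)/2,
  λ_1 = 19.0623,  λ_2 = 2.9377.

Step 4 — unit eigenvector for λ_1: solve (Sigma - λ_1 I)v = 0. First row:
  (19 - 19.0623)·v_x + (1)·v_y = 0, i.e. (-0.0623)·v_x + (1)·v_y = 0,
  so v ∝ (b, λ_1 - a) = (1, 0.0623) = u.
  ||u|| = √((1)² + (0.0623)²) = √(1.0039) ≈ 1.0019,
  v_1 = u/||u|| ≈ (0.9981, 0.0621) (||v_1|| = 1).

λ_1 = 19.0623,  λ_2 = 2.9377;  v_1 ≈ (0.9981, 0.0621)


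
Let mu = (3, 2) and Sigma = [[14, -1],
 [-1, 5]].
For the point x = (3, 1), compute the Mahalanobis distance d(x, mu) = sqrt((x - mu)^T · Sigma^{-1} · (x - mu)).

Step 1 — centre the observation: (x - mu) = (0, -1).

Step 2 — invert Sigma. det(Sigma) = 14·5 - (-1)² = 69.
  Sigma^{-1} = (1/det) · [[d, -b], [-b, a]] = [[0.0725, 0.0145],
 [0.0145, 0.2029]].

Step 3 — form the quadratic (x - mu)^T · Sigma^{-1} · (x - mu):
  Sigma^{-1} · (x - mu) = (-0.0145, -0.2029).
  (x - mu)^T · [Sigma^{-1} · (x - mu)] = (0)·(-0.0145) + (-1)·(-0.2029) = 0.2029.

Step 4 — take square root: d = √(0.2029) ≈ 0.4504.

d(x, mu) = √(0.2029) ≈ 0.4504
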